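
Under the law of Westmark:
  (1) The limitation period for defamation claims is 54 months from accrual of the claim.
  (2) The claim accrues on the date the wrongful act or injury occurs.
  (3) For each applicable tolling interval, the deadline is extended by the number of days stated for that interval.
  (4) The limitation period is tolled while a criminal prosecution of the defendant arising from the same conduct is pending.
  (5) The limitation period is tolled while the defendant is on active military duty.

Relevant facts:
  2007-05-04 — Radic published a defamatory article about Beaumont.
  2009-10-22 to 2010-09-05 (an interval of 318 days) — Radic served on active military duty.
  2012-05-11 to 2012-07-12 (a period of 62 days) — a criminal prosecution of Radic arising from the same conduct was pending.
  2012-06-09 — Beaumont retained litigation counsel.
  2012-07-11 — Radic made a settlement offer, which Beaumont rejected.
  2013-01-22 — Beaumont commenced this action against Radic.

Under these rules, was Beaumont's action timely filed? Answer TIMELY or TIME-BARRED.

The claim accrued on 2007-05-04, when the wrongful act occurred.
The untolled deadline — 54 months after 2007-05-04 — is 2011-11-04.
The period was tolled for 318 days by the defendant's active military service (2009-10-22 to 2010-09-05), pushing the deadline to 2012-09-17.
The pending criminal prosecution from 2012-05-11 to 2012-07-12 tolled the period for 62 days, extending the deadline to 2012-11-18.
Nothing else in the chronology tolls or restarts the period.
Beaumont filed on 2013-01-22, after the 2012-11-18 deadline, so the action is time-barred.

TIME-BARRED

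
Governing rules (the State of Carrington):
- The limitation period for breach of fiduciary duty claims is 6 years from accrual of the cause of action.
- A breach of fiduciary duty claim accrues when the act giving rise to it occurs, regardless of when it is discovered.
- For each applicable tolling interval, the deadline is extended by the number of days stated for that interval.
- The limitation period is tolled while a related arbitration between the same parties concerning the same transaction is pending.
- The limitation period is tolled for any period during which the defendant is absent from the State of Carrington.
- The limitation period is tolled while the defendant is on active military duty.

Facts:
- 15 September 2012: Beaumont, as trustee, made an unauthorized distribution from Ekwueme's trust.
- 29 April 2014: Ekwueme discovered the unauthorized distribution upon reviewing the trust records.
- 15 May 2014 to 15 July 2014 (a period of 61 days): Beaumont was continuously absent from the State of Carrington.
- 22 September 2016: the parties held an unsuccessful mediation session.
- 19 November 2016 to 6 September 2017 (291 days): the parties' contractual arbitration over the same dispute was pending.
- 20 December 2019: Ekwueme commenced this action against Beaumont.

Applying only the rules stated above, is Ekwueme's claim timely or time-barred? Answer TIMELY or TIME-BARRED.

Accrual is governed by the date of the act, so the period began to run on 15 September 2012; the later discovery on 29 April 2014 is irrelevant under the stated rule.
The untolled deadline — 6 years after 15 September 2012 — is 15 September 2018.
The period was tolled for 61 days by the defendant's absence from the jurisdiction (15 May 2014 to 15 July 2014), pushing the deadline to 15 November 2018.
The period was tolled for 291 days by the pending related arbitration (19 November 2016 to 6 September 2017), pushing the deadline to 2 September 2019.
None of the other events listed affects the running of the period under the stated rules.
Filing on 20 December 2019 missed the 2 September 2019 deadline — the action is time-barred.

TIME-BARRED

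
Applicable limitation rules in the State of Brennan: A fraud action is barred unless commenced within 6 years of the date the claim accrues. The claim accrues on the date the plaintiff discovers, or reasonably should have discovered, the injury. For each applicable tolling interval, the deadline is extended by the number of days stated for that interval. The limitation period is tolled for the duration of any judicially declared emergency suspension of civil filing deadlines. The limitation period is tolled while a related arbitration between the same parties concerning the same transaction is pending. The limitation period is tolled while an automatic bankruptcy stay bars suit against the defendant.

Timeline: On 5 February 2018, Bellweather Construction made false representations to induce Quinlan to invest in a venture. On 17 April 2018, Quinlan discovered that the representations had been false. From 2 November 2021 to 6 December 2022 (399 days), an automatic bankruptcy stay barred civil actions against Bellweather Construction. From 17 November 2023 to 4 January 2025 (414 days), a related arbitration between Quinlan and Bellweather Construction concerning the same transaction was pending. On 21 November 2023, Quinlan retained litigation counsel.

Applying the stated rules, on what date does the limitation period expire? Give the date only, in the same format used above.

9 July 2026

Accrual is tied to discovery, so the period began on 17 April 2018 rather than on 5 February 2018 when the act occurred.
Adding the 6 years base period to 17 April 2018 gives a deadline of 17 April 2024, before any tolling.
The period was tolled for 399 days by the automatic bankruptcy stay (2 November 2021 to 6 December 2022), pushing the deadline to 21 May 2025.
The pending related arbitration from 17 November 2023 to 4 January 2025 tolled the period for 414 days, extending the deadline to 9 July 2026.
Nothing else in the chronology tolls or restarts the period.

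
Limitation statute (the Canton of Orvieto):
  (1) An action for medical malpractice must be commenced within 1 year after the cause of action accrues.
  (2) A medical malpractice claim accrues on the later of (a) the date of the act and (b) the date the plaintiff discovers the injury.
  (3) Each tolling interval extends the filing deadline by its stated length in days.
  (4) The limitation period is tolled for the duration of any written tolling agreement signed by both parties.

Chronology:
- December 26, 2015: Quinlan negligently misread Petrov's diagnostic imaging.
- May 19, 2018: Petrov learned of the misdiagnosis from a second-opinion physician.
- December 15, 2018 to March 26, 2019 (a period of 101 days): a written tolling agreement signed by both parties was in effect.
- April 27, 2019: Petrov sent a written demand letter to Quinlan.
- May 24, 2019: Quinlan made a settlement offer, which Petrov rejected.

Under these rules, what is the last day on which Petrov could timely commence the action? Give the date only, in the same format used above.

The claim accrued on May 19, 2018 — the later of the December 26, 2015 act and the May 19, 2018 discovery.
Adding the 1 year base period to May 19, 2018 gives a deadline of May 19, 2019, before any tolling.
Because the written tolling agreement ran from December 15, 2018 to March 26, 2019, the deadline is extended by 101 days to August 28, 2019.
None of the other events listed affects the running of the period under the stated rules.

August 28, 2019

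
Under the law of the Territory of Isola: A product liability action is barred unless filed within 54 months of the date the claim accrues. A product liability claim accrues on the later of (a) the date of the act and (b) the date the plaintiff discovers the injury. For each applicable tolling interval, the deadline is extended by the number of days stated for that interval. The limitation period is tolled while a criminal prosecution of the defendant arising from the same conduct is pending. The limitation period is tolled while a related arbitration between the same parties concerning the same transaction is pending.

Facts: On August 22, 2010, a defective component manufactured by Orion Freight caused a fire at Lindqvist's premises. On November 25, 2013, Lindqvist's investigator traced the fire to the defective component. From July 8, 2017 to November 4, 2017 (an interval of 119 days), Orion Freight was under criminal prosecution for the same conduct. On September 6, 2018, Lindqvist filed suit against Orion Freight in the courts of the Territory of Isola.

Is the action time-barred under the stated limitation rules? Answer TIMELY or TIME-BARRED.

TIMELY

The claim accrued on November 25, 2013 — the later of the August 22, 2010 act and the November 25, 2013 discovery.
54 months from November 25, 2013 is May 25, 2018.
The pending criminal prosecution from July 8, 2017 to November 4, 2017 tolled the period for 119 days, extending the deadline to September 21, 2018.
Filing on September 6, 2018 beat the September 21, 2018 deadline — the action is timely.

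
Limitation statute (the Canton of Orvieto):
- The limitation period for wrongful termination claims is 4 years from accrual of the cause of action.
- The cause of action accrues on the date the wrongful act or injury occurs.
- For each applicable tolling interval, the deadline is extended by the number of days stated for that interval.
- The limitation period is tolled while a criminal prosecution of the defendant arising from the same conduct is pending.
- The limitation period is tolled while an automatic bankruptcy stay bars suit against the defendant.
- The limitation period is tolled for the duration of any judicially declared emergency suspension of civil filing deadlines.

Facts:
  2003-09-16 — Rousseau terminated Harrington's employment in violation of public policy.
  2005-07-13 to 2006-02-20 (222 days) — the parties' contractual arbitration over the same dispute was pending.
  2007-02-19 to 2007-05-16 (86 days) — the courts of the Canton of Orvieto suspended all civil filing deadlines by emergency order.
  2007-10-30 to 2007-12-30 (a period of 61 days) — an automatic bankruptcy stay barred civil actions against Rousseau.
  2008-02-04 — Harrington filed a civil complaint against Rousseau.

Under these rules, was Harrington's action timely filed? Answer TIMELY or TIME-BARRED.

TIMELY

The cause of action accrued on 2003-09-16, the date of the act.
The untolled deadline — 4 years after 2003-09-16 — is 2007-09-16.
Because the emergency suspension of filing deadlines ran from 2007-02-19 to 2007-05-16, the deadline is extended by 86 days to 2007-12-11.
The automatic bankruptcy stay from 2007-10-30 to 2007-12-30 tolled the period for 61 days, extending the deadline to 2008-02-10.
No stated provision tolls the period for a pending arbitration, so the interval from 2005-07-13 to 2006-02-20 has no effect on the deadline.
Filing on 2008-02-04 beat the 2008-02-10 deadline — the action is timely.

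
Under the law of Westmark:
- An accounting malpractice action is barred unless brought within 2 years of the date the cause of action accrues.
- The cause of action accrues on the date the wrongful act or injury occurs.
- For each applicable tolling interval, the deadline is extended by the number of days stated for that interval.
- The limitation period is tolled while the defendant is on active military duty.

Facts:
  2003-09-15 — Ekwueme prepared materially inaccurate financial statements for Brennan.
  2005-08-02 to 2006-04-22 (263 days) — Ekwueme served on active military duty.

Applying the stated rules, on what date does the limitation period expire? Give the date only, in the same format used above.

The limitation period began to run on 2003-09-15.
2 years from 2003-09-15 is 2005-09-15.
Because the defendant's active military service ran from 2005-08-02 to 2006-04-22, the deadline is extended by 263 days to 2006-06-05.

2006-06-05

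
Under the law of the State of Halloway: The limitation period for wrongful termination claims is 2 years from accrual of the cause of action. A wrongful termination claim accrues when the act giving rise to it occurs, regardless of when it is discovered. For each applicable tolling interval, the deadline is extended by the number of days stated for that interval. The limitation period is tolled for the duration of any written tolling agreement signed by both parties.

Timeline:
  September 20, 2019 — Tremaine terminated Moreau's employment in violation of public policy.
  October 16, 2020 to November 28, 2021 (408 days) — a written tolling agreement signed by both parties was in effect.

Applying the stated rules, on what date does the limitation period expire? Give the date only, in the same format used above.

The cause of action accrued on September 20, 2019, the date of the act.
2 years from September 20, 2019 is September 20, 2021.
Because the written tolling agreement ran from October 16, 2020 to November 28, 2021, the deadline is extended by 408 days to November 2, 2022.

November 2, 2022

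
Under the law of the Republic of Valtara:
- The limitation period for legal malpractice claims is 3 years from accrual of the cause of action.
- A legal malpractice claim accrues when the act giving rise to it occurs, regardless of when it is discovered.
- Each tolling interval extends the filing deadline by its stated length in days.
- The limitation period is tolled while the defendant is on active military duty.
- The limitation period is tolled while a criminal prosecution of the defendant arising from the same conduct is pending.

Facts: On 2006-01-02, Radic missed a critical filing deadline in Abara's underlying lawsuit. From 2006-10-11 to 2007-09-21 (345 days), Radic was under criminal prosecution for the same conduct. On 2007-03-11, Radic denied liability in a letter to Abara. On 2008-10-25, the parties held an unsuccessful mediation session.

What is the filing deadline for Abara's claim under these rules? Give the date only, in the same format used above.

2009-12-13

The limitation period began to run on 2006-01-02.
Adding the 3 years base period to 2006-01-02 gives a deadline of 2009-01-02, before any tolling.
Because the pending criminal prosecution ran from 2006-10-11 to 2007-09-21, the deadline is extended by 345 days to 2009-12-13.
Nothing else in the chronology tolls or restarts the period.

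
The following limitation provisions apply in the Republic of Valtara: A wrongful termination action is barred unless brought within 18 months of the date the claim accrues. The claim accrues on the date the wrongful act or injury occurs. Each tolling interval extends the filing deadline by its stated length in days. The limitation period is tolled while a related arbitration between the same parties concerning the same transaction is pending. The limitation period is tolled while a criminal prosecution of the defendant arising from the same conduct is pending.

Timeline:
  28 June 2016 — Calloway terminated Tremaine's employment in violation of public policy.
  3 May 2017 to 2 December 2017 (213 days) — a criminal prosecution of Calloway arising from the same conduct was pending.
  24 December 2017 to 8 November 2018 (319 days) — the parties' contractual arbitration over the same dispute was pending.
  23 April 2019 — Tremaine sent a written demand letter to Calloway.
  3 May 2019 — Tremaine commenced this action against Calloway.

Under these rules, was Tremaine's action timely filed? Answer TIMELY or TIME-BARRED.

TIMELY

The claim accrued on 28 June 2016, when the wrongful act occurred.
The untolled deadline — 18 months after 28 June 2016 — is 28 December 2017.
Because the pending criminal prosecution ran from 3 May 2017 to 2 December 2017, the deadline is extended by 213 days to 29 July 2018.
Because the pending related arbitration ran from 24 December 2017 to 8 November 2018, the deadline is extended by 319 days to 13 June 2019.
None of the other events listed affects the running of the period under the stated rules.
Filing on 3 May 2019 beat the 13 June 2019 deadline — the action is timely.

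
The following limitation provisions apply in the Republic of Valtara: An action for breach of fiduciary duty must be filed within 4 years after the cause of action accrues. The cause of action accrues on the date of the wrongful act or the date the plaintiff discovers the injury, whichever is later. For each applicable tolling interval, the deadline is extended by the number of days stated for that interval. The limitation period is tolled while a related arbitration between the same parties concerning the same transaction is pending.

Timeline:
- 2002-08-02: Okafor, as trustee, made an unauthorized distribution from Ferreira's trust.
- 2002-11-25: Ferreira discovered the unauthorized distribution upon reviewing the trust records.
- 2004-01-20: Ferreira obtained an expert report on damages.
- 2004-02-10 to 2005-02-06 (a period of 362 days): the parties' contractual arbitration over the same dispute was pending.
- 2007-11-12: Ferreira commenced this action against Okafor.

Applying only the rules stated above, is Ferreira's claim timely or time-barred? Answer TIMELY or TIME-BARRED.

TIMELY

Because discovery on 2002-11-25 post-dates the 2002-08-02 act, accrual under the later-of rule falls on 2002-11-25.
4 years from 2002-11-25 is 2006-11-25.
Because the pending related arbitration ran from 2004-02-10 to 2005-02-06, the deadline is extended by 362 days to 2007-11-22.
None of the other events listed affects the running of the period under the stated rules.
Ferreira filed on 2007-11-12, before the 2007-11-22 deadline, so the action is timely.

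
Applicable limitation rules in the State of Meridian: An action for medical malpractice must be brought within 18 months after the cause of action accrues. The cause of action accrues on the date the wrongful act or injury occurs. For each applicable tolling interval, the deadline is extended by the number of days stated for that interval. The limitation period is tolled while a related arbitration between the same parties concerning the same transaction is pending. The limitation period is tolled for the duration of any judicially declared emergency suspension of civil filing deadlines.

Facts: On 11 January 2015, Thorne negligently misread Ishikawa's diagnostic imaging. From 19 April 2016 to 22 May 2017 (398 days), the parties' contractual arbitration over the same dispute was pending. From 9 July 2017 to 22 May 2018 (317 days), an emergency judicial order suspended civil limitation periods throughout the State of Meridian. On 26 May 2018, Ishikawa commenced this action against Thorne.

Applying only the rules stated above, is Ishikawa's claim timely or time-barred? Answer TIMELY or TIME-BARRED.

TIMELY

The limitation period began to run on 11 January 2015.
Adding the 18 months base period to 11 January 2015 gives a deadline of 11 July 2016, before any tolling.
The pending related arbitration from 19 April 2016 to 22 May 2017 tolled the period for 398 days, extending the deadline to 13 August 2017.
The emergency suspension of filing deadlines from 9 July 2017 to 22 May 2018 tolled the period for 317 days, extending the deadline to 26 June 2018.
Ishikawa filed on 26 May 2018, before the 26 June 2018 deadline, so the action is timely.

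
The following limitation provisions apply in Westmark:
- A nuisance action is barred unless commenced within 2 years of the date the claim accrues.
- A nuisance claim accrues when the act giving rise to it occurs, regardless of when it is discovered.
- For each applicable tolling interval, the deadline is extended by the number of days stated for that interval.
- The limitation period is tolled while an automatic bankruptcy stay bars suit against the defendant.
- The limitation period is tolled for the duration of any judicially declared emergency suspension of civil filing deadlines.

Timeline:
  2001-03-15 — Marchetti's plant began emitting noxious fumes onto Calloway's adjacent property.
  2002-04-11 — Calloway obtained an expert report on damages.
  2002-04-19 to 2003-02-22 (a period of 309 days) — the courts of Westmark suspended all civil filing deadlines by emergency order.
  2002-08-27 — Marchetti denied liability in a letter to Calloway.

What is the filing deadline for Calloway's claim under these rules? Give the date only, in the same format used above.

The limitation period began to run on 2001-03-15.
The untolled deadline — 2 years after 2001-03-15 — is 2003-03-15.
The emergency suspension of filing deadlines from 2002-04-19 to 2003-02-22 tolled the period for 309 days, extending the deadline to 2004-01-18.
Nothing else in the chronology tolls or restarts the period.

2004-01-18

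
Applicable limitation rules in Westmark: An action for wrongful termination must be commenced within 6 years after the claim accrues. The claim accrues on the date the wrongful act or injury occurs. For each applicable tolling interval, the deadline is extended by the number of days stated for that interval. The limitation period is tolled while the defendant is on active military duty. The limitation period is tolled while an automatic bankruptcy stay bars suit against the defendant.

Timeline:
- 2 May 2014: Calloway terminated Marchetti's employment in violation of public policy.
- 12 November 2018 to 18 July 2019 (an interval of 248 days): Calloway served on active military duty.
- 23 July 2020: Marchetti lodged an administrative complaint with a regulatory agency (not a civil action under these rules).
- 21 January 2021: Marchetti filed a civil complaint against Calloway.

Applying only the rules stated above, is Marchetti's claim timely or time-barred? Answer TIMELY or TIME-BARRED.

TIME-BARRED

The limitation period began to run on 2 May 2014.
The untolled deadline — 6 years after 2 May 2014 — is 2 May 2020.
The period was tolled for 248 days by the defendant's active military service (12 November 2018 to 18 July 2019), pushing the deadline to 5 January 2021.
The other events in the timeline have no effect on the limitation period under the stated rules.
Filing on 21 January 2021 missed the 5 January 2021 deadline — the action is time-barred.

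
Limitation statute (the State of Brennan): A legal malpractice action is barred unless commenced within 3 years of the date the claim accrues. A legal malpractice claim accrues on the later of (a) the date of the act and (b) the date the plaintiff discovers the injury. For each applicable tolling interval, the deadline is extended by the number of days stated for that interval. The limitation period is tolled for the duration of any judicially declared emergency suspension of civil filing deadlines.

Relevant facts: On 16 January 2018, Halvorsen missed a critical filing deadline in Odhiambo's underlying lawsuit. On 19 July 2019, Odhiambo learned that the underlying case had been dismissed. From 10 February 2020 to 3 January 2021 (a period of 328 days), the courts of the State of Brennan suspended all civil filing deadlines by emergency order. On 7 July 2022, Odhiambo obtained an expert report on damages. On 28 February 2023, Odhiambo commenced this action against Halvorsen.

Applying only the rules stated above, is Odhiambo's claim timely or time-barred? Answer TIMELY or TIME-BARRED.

Taking the later of the act (16 January 2018) and discovery (19 July 2019), the claim accrued on 19 July 2019.
The untolled deadline — 3 years after 19 July 2019 — is 19 July 2022.
Because the emergency suspension of filing deadlines ran from 10 February 2020 to 3 January 2021, the deadline is extended by 328 days to 12 June 2023.
None of the other events listed affects the running of the period under the stated rules.
Filing on 28 February 2023 beat the 12 June 2023 deadline — the action is timely.

TIMELY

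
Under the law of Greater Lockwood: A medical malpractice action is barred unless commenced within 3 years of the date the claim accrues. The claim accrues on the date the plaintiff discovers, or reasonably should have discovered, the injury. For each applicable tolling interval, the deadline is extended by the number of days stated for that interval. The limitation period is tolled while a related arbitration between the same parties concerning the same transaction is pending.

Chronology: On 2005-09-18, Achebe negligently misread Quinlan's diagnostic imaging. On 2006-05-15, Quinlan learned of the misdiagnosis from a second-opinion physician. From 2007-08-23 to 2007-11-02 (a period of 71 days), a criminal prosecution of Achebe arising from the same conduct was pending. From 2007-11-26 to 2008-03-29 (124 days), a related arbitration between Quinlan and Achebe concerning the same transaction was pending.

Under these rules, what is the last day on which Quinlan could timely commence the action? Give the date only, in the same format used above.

2009-09-16

Under the discovery rule, the claim accrued on 2006-05-15, when Quinlan discovered the injury — not on the 2005-09-18 date of the underlying act.
Adding the 3 years base period to 2006-05-15 gives a deadline of 2009-05-15, before any tolling.
The pending related arbitration from 2007-11-26 to 2008-03-29 tolled the period for 124 days, extending the deadline to 2009-09-16.
The pending criminal prosecution from 2007-08-23 to 2007-11-02 does not toll the period, because no stated rule makes a criminal prosecution a tolling event.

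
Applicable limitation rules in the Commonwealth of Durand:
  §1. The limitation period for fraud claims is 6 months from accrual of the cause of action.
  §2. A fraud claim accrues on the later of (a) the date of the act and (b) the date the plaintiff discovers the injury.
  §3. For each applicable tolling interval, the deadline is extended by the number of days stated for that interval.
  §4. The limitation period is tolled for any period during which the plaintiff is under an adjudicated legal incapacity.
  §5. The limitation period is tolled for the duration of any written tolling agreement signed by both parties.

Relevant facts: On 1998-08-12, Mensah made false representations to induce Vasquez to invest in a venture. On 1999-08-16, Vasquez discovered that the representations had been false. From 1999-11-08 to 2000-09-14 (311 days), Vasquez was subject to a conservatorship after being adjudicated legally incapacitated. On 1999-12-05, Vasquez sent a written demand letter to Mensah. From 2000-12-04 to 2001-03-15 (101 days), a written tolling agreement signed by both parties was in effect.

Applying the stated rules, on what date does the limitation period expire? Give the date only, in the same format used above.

Taking the later of the act (1998-08-12) and discovery (1999-08-16), the claim accrued on 1999-08-16.
Adding the 6 months base period to 1999-08-16 gives a deadline of 2000-02-16, before any tolling.
The period was tolled for 311 days by the plaintiff's legal incapacity (1999-11-08 to 2000-09-14), pushing the deadline to 2000-12-23.
The written tolling agreement from 2000-12-04 to 2001-03-15 tolled the period for 101 days, extending the deadline to 2001-04-03.
The other events in the timeline have no effect on the limitation period under the stated rules.

2001-04-03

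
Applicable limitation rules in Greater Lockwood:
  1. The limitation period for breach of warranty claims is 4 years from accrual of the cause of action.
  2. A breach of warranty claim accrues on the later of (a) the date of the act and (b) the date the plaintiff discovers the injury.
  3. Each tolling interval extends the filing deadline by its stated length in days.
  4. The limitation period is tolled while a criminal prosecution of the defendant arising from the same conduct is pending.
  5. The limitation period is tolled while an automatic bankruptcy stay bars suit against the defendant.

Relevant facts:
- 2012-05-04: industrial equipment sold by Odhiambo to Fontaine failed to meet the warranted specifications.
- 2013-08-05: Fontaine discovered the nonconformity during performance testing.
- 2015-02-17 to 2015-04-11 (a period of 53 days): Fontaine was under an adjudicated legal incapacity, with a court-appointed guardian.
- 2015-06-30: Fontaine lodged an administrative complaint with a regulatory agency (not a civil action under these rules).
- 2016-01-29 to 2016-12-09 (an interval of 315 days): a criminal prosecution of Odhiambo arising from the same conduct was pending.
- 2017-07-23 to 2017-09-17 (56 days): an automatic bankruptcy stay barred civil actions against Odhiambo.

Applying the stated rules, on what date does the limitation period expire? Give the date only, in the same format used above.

Because discovery on 2013-08-05 post-dates the 2012-05-04 act, accrual under the later-of rule falls on 2013-08-05.
Adding the 4 years base period to 2013-08-05 gives a deadline of 2017-08-05, before any tolling.
The pending criminal prosecution from 2016-01-29 to 2016-12-09 tolled the period for 315 days, extending the deadline to 2018-06-16.
The period was tolled for 56 days by the automatic bankruptcy stay (2017-07-23 to 2017-09-17), pushing the deadline to 2018-08-11.
The plaintiff's legal incapacity from 2015-02-17 to 2015-04-11 does not toll the period, because no stated rule makes the plaintiff's incapacity a tolling event.
The other events in the timeline have no effect on the limitation period under the stated rules.

2018-08-11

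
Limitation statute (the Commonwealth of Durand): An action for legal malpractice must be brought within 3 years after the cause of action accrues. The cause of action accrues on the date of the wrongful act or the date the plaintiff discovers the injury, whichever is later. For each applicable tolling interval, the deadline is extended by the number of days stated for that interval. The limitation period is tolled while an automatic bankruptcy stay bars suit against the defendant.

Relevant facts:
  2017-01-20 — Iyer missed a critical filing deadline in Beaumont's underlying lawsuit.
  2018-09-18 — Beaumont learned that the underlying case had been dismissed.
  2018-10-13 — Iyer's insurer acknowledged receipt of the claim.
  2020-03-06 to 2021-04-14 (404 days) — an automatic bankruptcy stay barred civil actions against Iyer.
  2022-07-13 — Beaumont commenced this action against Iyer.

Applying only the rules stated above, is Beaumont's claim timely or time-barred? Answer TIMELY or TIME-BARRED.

TIMELY

Because discovery on 2018-09-18 post-dates the 2017-01-20 act, accrual under the later-of rule falls on 2018-09-18.
Adding the 3 years base period to 2018-09-18 gives a deadline of 2021-09-18, before any tolling.
The period was tolled for 404 days by the automatic bankruptcy stay (2020-03-06 to 2021-04-14), pushing the deadline to 2022-10-27.
Nothing else in the chronology tolls or restarts the period.
The 2022-07-13 filing precedes the 2022-10-27 deadline; the claim is timely.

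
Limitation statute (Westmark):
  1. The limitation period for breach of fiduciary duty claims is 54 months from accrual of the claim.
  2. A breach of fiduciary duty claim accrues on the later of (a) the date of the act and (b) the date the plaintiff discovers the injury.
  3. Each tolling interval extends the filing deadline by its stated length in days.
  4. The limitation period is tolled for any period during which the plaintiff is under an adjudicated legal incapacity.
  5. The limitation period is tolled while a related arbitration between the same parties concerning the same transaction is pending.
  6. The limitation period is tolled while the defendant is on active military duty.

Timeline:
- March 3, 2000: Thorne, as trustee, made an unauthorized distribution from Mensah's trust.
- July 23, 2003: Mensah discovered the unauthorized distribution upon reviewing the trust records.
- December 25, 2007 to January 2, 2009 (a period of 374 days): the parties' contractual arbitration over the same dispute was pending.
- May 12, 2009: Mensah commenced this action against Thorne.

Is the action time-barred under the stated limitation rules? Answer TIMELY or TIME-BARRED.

Taking the later of the act (March 3, 2000) and discovery (July 23, 2003), the claim accrued on July 23, 2003.
54 months from July 23, 2003 is January 23, 2008.
The period was tolled for 374 days by the pending related arbitration (December 25, 2007 to January 2, 2009), pushing the deadline to January 31, 2009.
Mensah filed on May 12, 2009, after the January 31, 2009 deadline, so the action is time-barred.

TIME-BARRED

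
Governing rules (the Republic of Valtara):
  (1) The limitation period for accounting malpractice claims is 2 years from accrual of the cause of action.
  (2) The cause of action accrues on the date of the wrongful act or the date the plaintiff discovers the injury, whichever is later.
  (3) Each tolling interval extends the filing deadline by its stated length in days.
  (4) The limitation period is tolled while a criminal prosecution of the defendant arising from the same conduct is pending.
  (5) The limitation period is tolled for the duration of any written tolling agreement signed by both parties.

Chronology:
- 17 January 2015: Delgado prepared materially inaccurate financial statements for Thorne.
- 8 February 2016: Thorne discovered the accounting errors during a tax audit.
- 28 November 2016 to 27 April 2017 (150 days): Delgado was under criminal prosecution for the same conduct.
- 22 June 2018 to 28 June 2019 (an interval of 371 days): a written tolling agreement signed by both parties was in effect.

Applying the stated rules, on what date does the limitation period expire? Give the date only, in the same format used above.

Because discovery on 8 February 2016 post-dates the 17 January 2015 act, accrual under the later-of rule falls on 8 February 2016.
2 years from 8 February 2016 is 8 February 2018.
The period was tolled for 150 days by the pending criminal prosecution (28 November 2016 to 27 April 2017), pushing the deadline to 8 July 2018.
The period was tolled for 371 days by the written tolling agreement (22 June 2018 to 28 June 2019), pushing the deadline to 14 July 2019.

14 July 2019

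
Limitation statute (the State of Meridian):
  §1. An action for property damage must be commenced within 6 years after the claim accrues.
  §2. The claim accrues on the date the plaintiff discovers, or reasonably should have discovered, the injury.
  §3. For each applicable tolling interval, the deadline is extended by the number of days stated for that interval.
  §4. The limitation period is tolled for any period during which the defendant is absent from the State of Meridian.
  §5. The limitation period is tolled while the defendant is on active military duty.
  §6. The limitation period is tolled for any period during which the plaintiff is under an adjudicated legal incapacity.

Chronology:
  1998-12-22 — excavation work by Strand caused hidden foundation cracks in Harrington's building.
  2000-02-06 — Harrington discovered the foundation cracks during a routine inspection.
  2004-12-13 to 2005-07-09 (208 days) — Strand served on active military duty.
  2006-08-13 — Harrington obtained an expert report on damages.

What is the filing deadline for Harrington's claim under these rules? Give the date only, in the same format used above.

The claim did not accrue until Harrington discovered the injury on 2000-02-06; the 1998-12-22 act date does not start the clock under the stated rule.
The untolled deadline — 6 years after 2000-02-06 — is 2006-02-06.
The defendant's active military service from 2004-12-13 to 2005-07-09 tolled the period for 208 days, extending the deadline to 2006-09-02.
None of the other events listed affects the running of the period under the stated rules.

2006-09-02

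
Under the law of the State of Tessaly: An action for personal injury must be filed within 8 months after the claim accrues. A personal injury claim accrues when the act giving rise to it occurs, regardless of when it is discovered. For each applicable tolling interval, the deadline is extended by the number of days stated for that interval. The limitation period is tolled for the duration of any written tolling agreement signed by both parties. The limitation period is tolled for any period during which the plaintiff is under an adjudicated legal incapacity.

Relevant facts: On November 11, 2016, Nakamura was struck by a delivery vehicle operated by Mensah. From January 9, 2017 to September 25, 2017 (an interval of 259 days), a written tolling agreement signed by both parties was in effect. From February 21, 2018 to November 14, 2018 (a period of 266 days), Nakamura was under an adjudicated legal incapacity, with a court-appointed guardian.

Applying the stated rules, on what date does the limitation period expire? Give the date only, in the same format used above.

December 18, 2018

The limitation period began to run on November 11, 2016.
The untolled deadline — 8 months after November 11, 2016 — is July 11, 2017.
The period was tolled for 259 days by the written tolling agreement (January 9, 2017 to September 25, 2017), pushing the deadline to March 27, 2018.
The period was tolled for 266 days by the plaintiff's legal incapacity (February 21, 2018 to November 14, 2018), pushing the deadline to December 18, 2018.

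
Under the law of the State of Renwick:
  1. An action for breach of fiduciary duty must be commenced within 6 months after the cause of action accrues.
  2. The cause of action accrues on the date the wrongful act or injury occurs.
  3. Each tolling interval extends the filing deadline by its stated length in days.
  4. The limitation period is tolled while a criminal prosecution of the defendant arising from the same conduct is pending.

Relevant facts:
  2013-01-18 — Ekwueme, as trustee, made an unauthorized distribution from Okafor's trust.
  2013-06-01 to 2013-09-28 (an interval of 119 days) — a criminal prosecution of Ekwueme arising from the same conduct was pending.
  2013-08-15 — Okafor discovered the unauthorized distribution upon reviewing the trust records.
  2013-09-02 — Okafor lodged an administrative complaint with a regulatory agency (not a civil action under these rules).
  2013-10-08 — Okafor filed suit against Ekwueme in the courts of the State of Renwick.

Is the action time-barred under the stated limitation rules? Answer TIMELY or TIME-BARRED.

Accrual is governed by the date of the act, so the period began to run on 2013-01-18; the later discovery on 2013-08-15 is irrelevant under the stated rule.
The untolled deadline — 6 months after 2013-01-18 — is 2013-07-18.
The period was tolled for 119 days by the pending criminal prosecution (2013-06-01 to 2013-09-28), pushing the deadline to 2013-11-14.
The other events in the timeline have no effect on the limitation period under the stated rules.
Filing on 2013-10-08 beat the 2013-11-14 deadline — the action is timely.

TIMELY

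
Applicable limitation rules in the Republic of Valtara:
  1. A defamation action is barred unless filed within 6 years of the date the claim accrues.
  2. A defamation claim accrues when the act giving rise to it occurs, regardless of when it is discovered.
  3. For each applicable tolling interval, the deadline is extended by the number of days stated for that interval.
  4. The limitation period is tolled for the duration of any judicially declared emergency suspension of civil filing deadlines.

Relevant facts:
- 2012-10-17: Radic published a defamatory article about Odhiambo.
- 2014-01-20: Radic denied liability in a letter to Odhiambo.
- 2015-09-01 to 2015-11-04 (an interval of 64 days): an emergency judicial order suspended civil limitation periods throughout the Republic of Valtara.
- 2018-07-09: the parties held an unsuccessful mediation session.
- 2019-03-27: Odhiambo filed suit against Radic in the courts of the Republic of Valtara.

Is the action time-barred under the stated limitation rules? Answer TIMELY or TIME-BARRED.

TIME-BARRED

The limitation period began to run on 2012-10-17.
Adding the 6 years base period to 2012-10-17 gives a deadline of 2018-10-17, before any tolling.
The emergency suspension of filing deadlines from 2015-09-01 to 2015-11-04 tolled the period for 64 days, extending the deadline to 2018-12-20.
The other events in the timeline have no effect on the limitation period under the stated rules.
The 2019-03-27 filing falls after the 2018-12-20 deadline; the claim is time-barred.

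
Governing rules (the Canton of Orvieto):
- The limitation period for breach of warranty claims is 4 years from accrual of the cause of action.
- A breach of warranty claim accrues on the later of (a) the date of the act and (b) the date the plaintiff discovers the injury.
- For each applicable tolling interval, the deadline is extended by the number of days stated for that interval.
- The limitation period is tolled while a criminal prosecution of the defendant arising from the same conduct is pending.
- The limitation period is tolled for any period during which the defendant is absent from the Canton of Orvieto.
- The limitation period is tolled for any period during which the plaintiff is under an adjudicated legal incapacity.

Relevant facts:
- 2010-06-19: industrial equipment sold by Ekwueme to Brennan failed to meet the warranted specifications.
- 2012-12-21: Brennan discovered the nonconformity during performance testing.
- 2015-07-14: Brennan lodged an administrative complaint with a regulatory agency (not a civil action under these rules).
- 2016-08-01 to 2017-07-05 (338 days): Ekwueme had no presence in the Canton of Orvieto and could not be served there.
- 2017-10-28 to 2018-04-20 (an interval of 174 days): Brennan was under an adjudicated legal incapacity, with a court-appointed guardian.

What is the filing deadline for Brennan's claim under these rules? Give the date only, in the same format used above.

Because discovery on 2012-12-21 post-dates the 2010-06-19 act, accrual under the later-of rule falls on 2012-12-21.
4 years from 2012-12-21 is 2016-12-21.
Because the defendant's absence from the jurisdiction ran from 2016-08-01 to 2017-07-05, the deadline is extended by 338 days to 2017-11-24.
The plaintiff's legal incapacity from 2017-10-28 to 2018-04-20 tolled the period for 174 days, extending the deadline to 2018-05-17.
The other events in the timeline have no effect on the limitation period under the stated rules.

2018-05-17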